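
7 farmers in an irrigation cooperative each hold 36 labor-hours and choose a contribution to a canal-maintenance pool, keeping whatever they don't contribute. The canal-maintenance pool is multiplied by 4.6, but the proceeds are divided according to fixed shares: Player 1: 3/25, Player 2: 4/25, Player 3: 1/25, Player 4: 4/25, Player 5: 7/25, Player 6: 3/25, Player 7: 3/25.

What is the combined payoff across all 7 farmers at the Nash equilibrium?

381.60 labor-hours

A player with share s gets back 4.6·s per unit contributed, so full contribution is dominant for anyone with s > 1/4.6 = 0.2174 and zero contribution is dominant for anyone below.
Player 5 alone (share 7/25) is above the threshold, contributing 36; the remaining 6 contribute 0. Total contributed: 36.
The canal-maintenance pool pays out 4.6 × 36 = 165.60 in total (split across the unequal shares, but the aggregate is all that matters for the group sum).
The 6 free-riders keep 36 each, adding 216. Group total = 216 + 165.60 = 381.60.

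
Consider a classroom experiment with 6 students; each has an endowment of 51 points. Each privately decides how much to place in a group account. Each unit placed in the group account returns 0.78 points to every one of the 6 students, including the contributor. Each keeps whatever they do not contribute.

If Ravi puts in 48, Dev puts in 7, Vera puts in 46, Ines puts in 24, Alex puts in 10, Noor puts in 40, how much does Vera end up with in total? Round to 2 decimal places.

Total contributed: 48 + 7 + 46 + 24 + 10 + 40 = 175.
Each receives 0.78 × 175 = 136.50 from the group account.
Vera keeps 51 − 46 = 5, so Vera's payoff is 5 + 136.50 = 141.50.

141.50 points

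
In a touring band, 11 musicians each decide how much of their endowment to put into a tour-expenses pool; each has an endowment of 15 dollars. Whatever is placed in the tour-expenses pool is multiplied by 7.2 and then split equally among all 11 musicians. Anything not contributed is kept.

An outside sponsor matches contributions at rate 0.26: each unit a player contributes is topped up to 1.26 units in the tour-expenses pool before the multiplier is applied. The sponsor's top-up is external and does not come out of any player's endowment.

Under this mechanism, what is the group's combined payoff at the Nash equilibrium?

165.00 dollars

Even with the mechanism, each unit contributed returns only 7.2 × 1.26 / 11 = 0.8247 per unit of net cost, so contributing nothing is still dominant.
At the Nash equilibrium no one contributes; group total payoff = 11 × 15 = 165.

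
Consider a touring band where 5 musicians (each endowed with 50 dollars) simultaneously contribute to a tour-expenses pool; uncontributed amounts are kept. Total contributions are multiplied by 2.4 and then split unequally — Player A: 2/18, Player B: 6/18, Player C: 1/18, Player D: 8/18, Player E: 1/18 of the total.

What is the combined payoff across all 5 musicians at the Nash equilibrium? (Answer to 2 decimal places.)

A player with share s gets back 2.4·s per unit contributed, so full contribution is dominant for anyone with s > 1/2.4 = 0.4167 and zero contribution is dominant for anyone below.
Only Player D (8/18) clears that bar, contributing 50; the remaining 4 contribute 0. Total contributed: 50.
The tour-expenses pool pays out 2.4 × 50 = 120.00 in total (split across the unequal shares, but the aggregate is all that matters for the group sum).
The 4 free-riders keep 50 each, adding 200. Group total = 200 + 120.00 = 320.00.

320.00 dollars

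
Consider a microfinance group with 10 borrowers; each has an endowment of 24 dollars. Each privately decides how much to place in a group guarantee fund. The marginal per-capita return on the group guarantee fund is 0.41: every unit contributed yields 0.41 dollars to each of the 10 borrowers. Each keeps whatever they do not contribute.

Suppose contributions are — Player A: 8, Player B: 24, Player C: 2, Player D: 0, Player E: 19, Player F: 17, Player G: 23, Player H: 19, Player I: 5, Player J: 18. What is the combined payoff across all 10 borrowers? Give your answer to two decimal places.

Total contributed: 8 + 24 + 2 + 0 + 19 + 17 + 23 + 19 + 5 + 18 = 135; total kept: 10 × 24 − 135 = 105.
The group guarantee fund pays out 0.41 × 10 × 135 = 553.50 in aggregate.
Group total = 105 + 553.50 = 658.50.

658.50 dollars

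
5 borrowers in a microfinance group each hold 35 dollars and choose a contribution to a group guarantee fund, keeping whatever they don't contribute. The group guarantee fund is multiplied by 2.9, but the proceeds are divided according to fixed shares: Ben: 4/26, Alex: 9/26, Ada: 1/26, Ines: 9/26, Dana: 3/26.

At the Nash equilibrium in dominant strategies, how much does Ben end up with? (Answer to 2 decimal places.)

For player j, contributing a unit is worthwhile iff 2.9 × (j's share) ≥ 1, i.e. iff j's share is at least 0.3448.
Alex and Ines clear that bar, contributing 35 each; the remaining 3 contribute 0. Total contributed: 70.
Ben keeps 35 and receives 2.9 × 70 × 4/26 = 31.23 from the group guarantee fund, for a payoff of 66.23.

66.23 dollars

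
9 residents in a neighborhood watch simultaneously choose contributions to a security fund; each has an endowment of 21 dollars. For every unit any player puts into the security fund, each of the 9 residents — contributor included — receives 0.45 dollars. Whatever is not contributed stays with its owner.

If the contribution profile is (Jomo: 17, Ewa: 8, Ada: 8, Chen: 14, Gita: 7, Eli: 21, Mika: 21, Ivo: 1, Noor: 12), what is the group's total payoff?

521.45 dollars

Total contributed: 17 + 8 + 8 + 14 + 7 + 21 + 21 + 1 + 12 = 109; total kept: 9 × 21 − 109 = 80.
The security fund pays out 0.45 × 9 × 109 = 441.45 in aggregate.
Group total = 80 + 441.45 = 521.45.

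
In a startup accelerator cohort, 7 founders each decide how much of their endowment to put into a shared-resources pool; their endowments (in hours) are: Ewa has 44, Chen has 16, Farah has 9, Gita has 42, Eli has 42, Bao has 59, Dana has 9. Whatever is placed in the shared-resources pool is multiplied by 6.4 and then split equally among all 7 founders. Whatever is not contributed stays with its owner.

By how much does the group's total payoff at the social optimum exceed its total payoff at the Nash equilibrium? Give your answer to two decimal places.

The private return per contributed unit is 6.4/7 = 0.9143 < 1 for every player regardless of endowment, so the Nash equilibrium is zero contribution and the group total is Σ E_j = 44 + 16 + 9 + 42 + 42 + 59 + 9 = 221.
Each contributed unit returns 6.400 to the group, so the social optimum is full contribution by everyone: group total = 6.400 × 221 = 1414.40.
Efficiency loss = (6.400 − 1) × 221 = 1193.40.

1193.40 hours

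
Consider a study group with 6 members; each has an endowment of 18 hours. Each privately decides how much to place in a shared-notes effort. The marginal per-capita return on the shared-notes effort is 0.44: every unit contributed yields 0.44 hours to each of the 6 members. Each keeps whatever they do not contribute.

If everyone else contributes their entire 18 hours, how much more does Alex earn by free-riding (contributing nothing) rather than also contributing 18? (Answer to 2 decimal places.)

Switching from a contribution of 18 to 0 lets Alex keep an extra 18 hours, but lowers the shared-notes effort by 18, which costs Alex their own share of that drop: 0.44 × 18 = 7.92.
Net gain = 18 − 7.92 = 10.08. The private return per contributed unit (0.44) is below 1, so free-riding is indeed the best response regardless of what the others do.

10.08 hours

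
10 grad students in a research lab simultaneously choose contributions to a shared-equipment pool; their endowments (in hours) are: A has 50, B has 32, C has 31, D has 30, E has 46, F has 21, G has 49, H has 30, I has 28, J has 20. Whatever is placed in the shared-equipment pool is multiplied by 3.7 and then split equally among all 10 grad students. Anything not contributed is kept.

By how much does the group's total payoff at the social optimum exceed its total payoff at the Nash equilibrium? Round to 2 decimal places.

909.90 hours

The private return per contributed unit is 3.7/10 = 0.3700 < 1 for every player regardless of endowment, so the Nash equilibrium is zero contribution and the group total is Σ E_j = 50 + 32 + 31 + 30 + 46 + 21 + 49 + 30 + 28 + 20 = 337.
Each contributed unit returns 3.700 to the group, so the social optimum is full contribution by everyone: group total = 3.700 × 337 = 1246.90.
Efficiency loss = (3.700 − 1) × 337 = 909.90.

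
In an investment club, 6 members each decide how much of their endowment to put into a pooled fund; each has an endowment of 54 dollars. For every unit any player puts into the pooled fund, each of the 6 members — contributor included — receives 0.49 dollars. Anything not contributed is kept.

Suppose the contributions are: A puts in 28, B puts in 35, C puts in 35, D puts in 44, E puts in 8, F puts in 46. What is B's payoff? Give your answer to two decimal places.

Total contributed: 28 + 35 + 35 + 44 + 8 + 46 = 196.
Each receives 0.49 × 196 = 96.04 from the pooled fund.
B keeps 54 − 35 = 19, so B's payoff is 19 + 96.04 = 115.04.

115.04 dollars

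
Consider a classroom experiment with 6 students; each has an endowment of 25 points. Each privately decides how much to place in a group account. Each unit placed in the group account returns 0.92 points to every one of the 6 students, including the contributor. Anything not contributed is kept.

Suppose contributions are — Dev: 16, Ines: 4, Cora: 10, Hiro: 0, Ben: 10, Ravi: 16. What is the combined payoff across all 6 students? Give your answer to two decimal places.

Total contributed: 16 + 4 + 10 + 0 + 10 + 16 = 56; total kept: 6 × 25 − 56 = 94.
The group account pays out 0.92 × 6 × 56 = 309.12 in aggregate.
Group total = 94 + 309.12 = 403.12.

403.12 points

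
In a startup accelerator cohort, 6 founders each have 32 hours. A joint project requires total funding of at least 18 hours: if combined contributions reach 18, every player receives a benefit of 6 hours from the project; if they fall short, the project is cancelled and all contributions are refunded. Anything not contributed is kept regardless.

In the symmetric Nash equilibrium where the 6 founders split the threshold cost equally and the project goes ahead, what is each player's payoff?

35 hours

Equal share of the threshold: 18/6 = 3.
At this profile no one gains by cutting their contribution: any cut drops the total below 18, the project is cancelled, contributions are refunded, and the deviator ends with 32, which is less than 32 − 3 + 6 = 35. Contributing more than 3 just wastes the excess. So contributing exactly 3 is a best response.
Each player's payoff: 32 − 3 + 6 = 35.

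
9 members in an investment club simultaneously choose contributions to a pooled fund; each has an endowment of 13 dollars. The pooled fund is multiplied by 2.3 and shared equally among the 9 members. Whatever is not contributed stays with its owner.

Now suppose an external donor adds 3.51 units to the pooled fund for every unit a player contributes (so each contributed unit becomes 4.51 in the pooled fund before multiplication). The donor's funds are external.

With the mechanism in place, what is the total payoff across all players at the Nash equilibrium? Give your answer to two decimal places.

The effective private return per unit is now 2.3 × 4.51 / 9 = 1.1526 > 1, so every player's dominant strategy flips to full contribution.
So the Nash equilibrium is full contribution by all 9; the group earns 2.3 × 4.51 × 117 = 1213.64.

1213.64 dollars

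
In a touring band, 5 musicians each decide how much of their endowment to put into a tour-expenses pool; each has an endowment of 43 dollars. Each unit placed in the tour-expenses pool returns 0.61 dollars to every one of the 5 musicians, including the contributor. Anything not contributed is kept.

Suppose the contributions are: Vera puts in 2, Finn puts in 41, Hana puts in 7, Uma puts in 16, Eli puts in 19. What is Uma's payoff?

78.85 dollars

Total contributed: 2 + 41 + 7 + 16 + 19 = 85.
Each receives 0.61 × 85 = 51.85 from the tour-expenses pool.
Uma keeps 43 − 16 = 27, so Uma's payoff is 27 + 51.85 = 78.85.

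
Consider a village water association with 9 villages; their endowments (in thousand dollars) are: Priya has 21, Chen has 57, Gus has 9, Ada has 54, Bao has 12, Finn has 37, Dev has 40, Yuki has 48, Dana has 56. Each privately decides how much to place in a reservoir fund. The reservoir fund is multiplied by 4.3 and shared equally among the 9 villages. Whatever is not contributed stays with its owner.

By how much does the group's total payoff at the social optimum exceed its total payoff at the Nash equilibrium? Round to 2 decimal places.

1102.20 thousand dollars

The private return per contributed unit is 4.3/9 = 0.4778 < 1 for every player regardless of endowment, so the Nash equilibrium is zero contribution and the group total is Σ E_j = 21 + 57 + 9 + 54 + 12 + 37 + 40 + 48 + 56 = 334.
Each contributed unit returns 4.300 to the group, so the social optimum is full contribution by everyone: group total = 4.300 × 334 = 1436.20.
Efficiency loss = (4.300 − 1) × 334 = 1102.20.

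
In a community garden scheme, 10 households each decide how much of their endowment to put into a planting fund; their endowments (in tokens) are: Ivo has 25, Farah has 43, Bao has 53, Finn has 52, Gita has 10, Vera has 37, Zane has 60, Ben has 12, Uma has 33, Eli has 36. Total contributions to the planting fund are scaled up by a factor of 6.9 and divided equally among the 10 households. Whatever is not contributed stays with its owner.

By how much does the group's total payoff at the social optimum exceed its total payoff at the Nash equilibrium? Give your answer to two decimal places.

2129.90 tokens

The private return per contributed unit is 6.9/10 = 0.6900 < 1 for every player regardless of endowment, so the Nash equilibrium is zero contribution and the group total is Σ E_j = 25 + 43 + 53 + 52 + 10 + 37 + 60 + 12 + 33 + 36 = 361.
Each contributed unit returns 6.900 to the group, so the social optimum is full contribution by everyone: group total = 6.900 × 361 = 2490.90.
Efficiency loss = (6.900 − 1) × 361 = 2129.90.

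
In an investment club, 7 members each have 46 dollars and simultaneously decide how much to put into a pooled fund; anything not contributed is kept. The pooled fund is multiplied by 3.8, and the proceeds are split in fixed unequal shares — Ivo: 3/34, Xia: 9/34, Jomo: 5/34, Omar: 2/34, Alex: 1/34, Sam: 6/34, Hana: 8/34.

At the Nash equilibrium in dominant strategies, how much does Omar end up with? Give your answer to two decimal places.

56.28 dollars

A player with share s gets back 3.8·s per unit contributed, so full contribution is dominant for anyone with s > 1/3.8 = 0.2632 and zero contribution is dominant for anyone below.
Only Xia (9/34) clears that bar, contributing 46; the remaining 6 contribute 0. Total contributed: 46.
Omar keeps 46 and receives 3.8 × 46 × 2/34 = 10.28 from the pooled fund, for a payoff of 56.28.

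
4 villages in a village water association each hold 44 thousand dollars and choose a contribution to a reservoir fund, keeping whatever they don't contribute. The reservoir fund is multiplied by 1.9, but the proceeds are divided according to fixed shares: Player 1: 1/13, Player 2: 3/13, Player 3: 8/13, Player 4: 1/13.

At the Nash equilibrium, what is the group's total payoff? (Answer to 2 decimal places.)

215.60 thousand dollars

A player with share s gets back 1.9·s per unit contributed, so full contribution is dominant for anyone with s > 1/1.9 = 0.5263 and zero contribution is dominant for anyone below.
Player 3 alone (share 8/13) is above the threshold, contributing 44; the remaining 3 contribute 0. Total contributed: 44.
The reservoir fund pays out 1.9 × 44 = 83.60 in total (split across the unequal shares, but the aggregate is all that matters for the group sum).
The 3 free-riders keep 44 each, adding 132. Group total = 132 + 83.60 = 215.60.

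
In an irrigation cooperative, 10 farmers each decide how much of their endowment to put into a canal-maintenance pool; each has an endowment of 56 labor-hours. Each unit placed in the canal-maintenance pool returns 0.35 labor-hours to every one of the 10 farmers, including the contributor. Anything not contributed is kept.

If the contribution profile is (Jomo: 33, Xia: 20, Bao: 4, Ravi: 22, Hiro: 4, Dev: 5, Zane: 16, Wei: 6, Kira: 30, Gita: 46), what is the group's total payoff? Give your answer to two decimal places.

Total contributed: 33 + 20 + 4 + 22 + 4 + 5 + 16 + 6 + 30 + 46 = 186; total kept: 10 × 56 − 186 = 374.
The canal-maintenance pool pays out 0.35 × 10 × 186 = 651.00 in aggregate.
Group total = 374 + 651.00 = 1025.00.

1025.00 labor-hours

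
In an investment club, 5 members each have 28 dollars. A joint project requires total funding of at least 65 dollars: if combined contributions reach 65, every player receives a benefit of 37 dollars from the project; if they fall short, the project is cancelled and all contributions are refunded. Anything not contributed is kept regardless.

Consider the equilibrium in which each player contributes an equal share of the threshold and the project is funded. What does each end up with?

52 dollars

Equal share of the threshold: 65/5 = 13.
At this profile no one gains by cutting their contribution: any cut drops the total below 65, the project is cancelled, contributions are refunded, and the deviator ends with 28, which is less than 28 − 13 + 37 = 52. Contributing more than 13 just wastes the excess. So contributing exactly 13 is a best response.
Each player's payoff: 28 − 13 + 37 = 52.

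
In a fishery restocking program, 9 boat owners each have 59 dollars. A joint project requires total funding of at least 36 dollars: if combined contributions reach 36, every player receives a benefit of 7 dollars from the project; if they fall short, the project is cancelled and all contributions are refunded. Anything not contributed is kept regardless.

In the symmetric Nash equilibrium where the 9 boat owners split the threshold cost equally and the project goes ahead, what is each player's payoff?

Equal share of the threshold: 36/9 = 4.
At this profile no one gains by cutting their contribution: any cut drops the total below 36, the project is cancelled, contributions are refunded, and the deviator ends with 59, which is less than 59 − 4 + 7 = 62. Contributing more than 4 just wastes the excess. So contributing exactly 4 is a best response.
Each player's payoff: 59 − 4 + 7 = 62.

62 dollars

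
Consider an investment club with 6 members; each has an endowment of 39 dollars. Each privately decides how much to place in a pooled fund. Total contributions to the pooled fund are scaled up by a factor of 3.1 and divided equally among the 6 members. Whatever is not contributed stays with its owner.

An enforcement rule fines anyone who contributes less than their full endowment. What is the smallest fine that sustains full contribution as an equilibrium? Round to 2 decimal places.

Given the others contribute fully, the best deviation is to contribute 0 (any partial contribution still incurs the fine and gives up units whose private return 0.5167 is below 1).
Deviating from 39 to 0 saves 39 dollars but forfeits the deviator's share of the drop in the pooled fund: 3.1/6 × 39 = 20.15.
So the deviation gain is 39 − 20.15 = 18.85, and the fine must be at least 18.85 dollars to wipe it out.

18.85 dollars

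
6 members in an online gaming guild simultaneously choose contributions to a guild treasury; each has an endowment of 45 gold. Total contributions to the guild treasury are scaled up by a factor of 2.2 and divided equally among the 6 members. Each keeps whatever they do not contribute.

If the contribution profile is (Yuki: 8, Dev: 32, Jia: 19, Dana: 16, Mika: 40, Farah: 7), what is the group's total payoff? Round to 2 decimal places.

Total contributed: 8 + 32 + 19 + 16 + 40 + 7 = 122; total kept: 6 × 45 − 122 = 148.
The guild treasury pays out 2.2 × 122 = 268.40 in aggregate.
Group total = 148 + 268.40 = 416.40.

416.40 gold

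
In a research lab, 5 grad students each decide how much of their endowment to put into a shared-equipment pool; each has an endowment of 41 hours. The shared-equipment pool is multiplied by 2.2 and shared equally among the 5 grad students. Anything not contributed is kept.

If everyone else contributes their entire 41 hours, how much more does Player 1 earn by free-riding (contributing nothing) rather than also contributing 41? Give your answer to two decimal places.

22.96 hours

Switching from a contribution of 41 to 0 lets Player 1 keep an extra 41 hours, but lowers the shared-equipment pool by 41, which costs Player 1 their own share of that drop: 2.2/5 × 41 = 18.04.
Net gain = 41 − 18.04 = 22.96. The private return per contributed unit (0.4400) is below 1, so free-riding is indeed the best response regardless of what the others do.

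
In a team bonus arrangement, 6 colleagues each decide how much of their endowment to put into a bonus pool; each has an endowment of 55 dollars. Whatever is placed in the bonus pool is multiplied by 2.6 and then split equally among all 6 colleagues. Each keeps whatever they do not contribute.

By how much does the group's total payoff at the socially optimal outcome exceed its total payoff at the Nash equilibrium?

528.00 dollars

Each contributed unit returns 2.6/6 = 0.4333 to its contributor — below 1 — so contributing 0 is dominant for every player. At the Nash equilibrium everyone keeps their 55, and the group total is 6 × 55 = 330.
Each contributed unit returns 2.600 to the group as a whole (0.4333 to each of 6 players), which exceeds 1, so the social optimum is full contribution: group total = 2.600 × 330 = 858.00.
Efficiency loss = 858.00 − 330 = 528.00.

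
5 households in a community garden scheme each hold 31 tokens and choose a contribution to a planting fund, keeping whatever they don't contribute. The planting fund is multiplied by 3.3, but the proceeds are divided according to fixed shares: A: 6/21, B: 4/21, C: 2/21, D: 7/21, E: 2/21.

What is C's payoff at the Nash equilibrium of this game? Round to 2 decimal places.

Each unit j contributes comes back to j as 3.3 × (j's share), so j prefers to contribute only if that share exceeds 1/3.3 = 0.3030; otherwise keeping the unit dominates.
D alone (share 7/21) is above the threshold, contributing 31; the remaining 4 contribute 0. Total contributed: 31.
C keeps 31 and receives 3.3 × 31 × 2/21 = 9.74 from the planting fund, for a payoff of 40.74.

40.74 tokens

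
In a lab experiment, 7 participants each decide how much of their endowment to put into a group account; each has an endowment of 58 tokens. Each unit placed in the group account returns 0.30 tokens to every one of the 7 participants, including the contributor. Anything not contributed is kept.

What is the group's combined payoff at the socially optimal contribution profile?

852.60 tokens

Each contributed unit returns 2.100 to the group as a whole (0.30 to each of 7 players), which exceeds 1, so the social optimum is full contribution: group total = 2.100 × 406 = 852.60.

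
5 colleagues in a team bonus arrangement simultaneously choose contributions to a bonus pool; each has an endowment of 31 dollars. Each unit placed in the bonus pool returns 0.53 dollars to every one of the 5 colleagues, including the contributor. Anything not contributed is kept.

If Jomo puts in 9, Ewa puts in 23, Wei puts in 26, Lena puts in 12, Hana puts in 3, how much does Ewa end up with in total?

Total contributed: 9 + 23 + 26 + 12 + 3 = 73.
Each receives 0.53 × 73 = 38.69 from the bonus pool.
Ewa keeps 31 − 23 = 8, so Ewa's payoff is 8 + 38.69 = 46.69.

46.69 dollars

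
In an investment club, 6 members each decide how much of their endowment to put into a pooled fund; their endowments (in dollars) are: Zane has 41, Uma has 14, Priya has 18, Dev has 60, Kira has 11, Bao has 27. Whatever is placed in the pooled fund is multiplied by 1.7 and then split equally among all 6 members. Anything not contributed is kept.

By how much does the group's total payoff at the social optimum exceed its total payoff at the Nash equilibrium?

119.70 dollars

The private return per contributed unit is 1.7/6 = 0.2833 < 1 for every player regardless of endowment, so the Nash equilibrium is zero contribution and the group total is Σ E_j = 41 + 14 + 18 + 60 + 11 + 27 = 171.
Each contributed unit returns 1.700 to the group, so the social optimum is full contribution by everyone: group total = 1.700 × 171 = 290.70.
Efficiency loss = (1.700 − 1) × 171 = 119.70.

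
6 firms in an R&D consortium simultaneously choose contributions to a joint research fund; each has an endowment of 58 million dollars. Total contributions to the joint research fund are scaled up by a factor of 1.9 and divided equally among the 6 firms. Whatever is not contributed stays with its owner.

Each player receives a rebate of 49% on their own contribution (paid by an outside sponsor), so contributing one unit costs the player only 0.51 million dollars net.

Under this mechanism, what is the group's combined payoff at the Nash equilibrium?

348.00 million dollars

The effective private return is (1.9/6) / 0.51 = 0.6209, which is still under 1, so the mechanism doesn't change anyone's dominant strategy: zero contribution.
At the Nash equilibrium no one contributes; group total payoff = 6 × 58 = 348.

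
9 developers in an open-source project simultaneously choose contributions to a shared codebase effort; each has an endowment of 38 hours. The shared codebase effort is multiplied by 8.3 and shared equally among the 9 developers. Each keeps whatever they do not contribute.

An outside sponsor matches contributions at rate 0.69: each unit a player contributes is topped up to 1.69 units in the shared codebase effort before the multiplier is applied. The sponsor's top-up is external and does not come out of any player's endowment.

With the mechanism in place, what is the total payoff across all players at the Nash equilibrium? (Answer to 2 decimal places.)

Under the mechanism each unit contributed yields 8.3 × 1.69 / 9 = 1.5586 back to its contributor per unit of net cost, which exceeds 1, making full contribution the dominant choice for everyone.
At the Nash equilibrium everyone contributes 38. Group total payoff = 8.3 × 1.69 × 342 = 4797.23.

4797.23 hours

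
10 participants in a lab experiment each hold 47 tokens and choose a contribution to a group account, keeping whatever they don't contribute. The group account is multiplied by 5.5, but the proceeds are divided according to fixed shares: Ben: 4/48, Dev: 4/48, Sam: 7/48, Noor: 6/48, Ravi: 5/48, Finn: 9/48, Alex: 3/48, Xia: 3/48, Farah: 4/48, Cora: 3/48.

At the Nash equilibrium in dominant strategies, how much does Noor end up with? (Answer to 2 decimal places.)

79.31 tokens

Each unit j contributes comes back to j as 5.5 × (j's share), so j prefers to contribute only if that share exceeds 1/5.5 = 0.1818; otherwise keeping the unit dominates.
The only share above 0.1818 is Finn's 9/48, contributing 47; the remaining 9 contribute 0. Total contributed: 47.
Noor keeps 47 and receives 5.5 × 47 × 6/48 = 32.31 from the group account, for a payoff of 79.31.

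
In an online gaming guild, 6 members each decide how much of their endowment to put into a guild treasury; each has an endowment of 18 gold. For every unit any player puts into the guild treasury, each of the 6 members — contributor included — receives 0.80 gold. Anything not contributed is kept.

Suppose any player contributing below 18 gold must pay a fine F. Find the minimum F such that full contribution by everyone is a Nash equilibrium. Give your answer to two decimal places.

Given the others contribute fully, the best deviation is to contribute 0 (any partial contribution still incurs the fine and gives up units whose private return 0.80 is below 1).
Deviating from 18 to 0 saves 18 gold but forfeits the deviator's share of the drop in the guild treasury: 0.80 × 18 = 14.40.
So the deviation gain is 18 − 14.40 = 3.60, and the fine must be at least 3.60 gold to wipe it out.

3.60 gold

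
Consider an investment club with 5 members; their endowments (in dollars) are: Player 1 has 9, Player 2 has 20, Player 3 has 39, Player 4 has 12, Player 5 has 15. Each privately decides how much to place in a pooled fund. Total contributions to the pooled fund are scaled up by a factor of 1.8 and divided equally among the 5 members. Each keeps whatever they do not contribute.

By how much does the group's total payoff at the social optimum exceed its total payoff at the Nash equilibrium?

76.00 dollars

The private return per contributed unit is 1.8/5 = 0.3600 < 1 for every player regardless of endowment, so the Nash equilibrium is zero contribution and the group total is Σ E_j = 9 + 20 + 39 + 12 + 15 = 95.
Each contributed unit returns 1.800 to the group, so the social optimum is full contribution by everyone: group total = 1.800 × 95 = 171.00.
Efficiency loss = (1.800 − 1) × 95 = 76.00.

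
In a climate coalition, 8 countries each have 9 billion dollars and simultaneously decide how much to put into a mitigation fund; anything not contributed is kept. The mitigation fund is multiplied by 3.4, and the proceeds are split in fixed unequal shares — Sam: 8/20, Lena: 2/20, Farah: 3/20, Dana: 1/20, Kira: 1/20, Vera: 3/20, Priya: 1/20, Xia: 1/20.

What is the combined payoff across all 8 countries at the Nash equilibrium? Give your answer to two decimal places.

Player j's private return per contributed unit is 3.4 × (j's share). Contributing is weakly dominant for j when that share is at least 1/3.4 = 0.2941, and contributing 0 is dominant otherwise.
Sam alone (share 8/20) is above the threshold, contributing 9; the remaining 7 contribute 0. Total contributed: 9.
The mitigation fund pays out 3.4 × 9 = 30.60 in total (split across the unequal shares, but the aggregate is all that matters for the group sum).
The 7 free-riders keep 9 each, adding 63. Group total = 63 + 30.60 = 93.60.

93.60 billion dollars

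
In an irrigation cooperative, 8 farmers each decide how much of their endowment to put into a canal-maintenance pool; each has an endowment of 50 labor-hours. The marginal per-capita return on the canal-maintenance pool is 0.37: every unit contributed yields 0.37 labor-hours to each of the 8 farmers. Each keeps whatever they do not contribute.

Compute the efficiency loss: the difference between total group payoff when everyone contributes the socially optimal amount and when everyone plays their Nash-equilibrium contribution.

The private return per contributed unit is 0.37 < 1, so contributing 0 is dominant for every player. At the Nash equilibrium everyone keeps their 50, and the group total is 8 × 50 = 400.
Each contributed unit returns 2.960 to the group as a whole (0.37 to each of 8 players), which exceeds 1, so the social optimum is full contribution: group total = 2.960 × 400 = 1184.00.
Efficiency loss = 1184.00 − 400 = 784.00.

784.00 labor-hours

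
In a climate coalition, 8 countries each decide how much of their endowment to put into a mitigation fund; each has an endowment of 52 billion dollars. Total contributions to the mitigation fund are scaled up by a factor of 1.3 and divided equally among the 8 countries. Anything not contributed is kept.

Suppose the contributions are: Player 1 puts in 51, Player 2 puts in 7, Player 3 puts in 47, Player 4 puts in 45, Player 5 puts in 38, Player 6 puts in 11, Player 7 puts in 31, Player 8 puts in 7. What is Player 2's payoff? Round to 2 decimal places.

Total contributed: 51 + 7 + 47 + 45 + 38 + 11 + 31 + 7 = 237.
Each receives 1.3 × 237 / 8 = 38.51 from the mitigation fund.
Player 2 keeps 52 − 7 = 45, so Player 2's payoff is 45 + 38.51 = 83.51.

83.51 billion dollars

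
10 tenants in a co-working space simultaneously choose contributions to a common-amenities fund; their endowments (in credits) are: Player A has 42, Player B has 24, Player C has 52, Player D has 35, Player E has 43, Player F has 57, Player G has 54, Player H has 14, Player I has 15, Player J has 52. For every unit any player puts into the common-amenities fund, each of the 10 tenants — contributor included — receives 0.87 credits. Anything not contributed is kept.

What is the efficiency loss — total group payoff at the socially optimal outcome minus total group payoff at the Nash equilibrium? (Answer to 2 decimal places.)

2987.60 credits

The private return per contributed unit is 0.87 < 1 for everyone, so the Nash equilibrium is zero contribution and the group total is Σ E_j = 42 + 24 + 52 + 35 + 43 + 57 + 54 + 14 + 15 + 52 = 388.
Each contributed unit returns 8.700 to the group, so the social optimum is full contribution by everyone: group total = 8.700 × 388 = 3375.60.
Efficiency loss = (8.700 − 1) × 388 = 2987.60.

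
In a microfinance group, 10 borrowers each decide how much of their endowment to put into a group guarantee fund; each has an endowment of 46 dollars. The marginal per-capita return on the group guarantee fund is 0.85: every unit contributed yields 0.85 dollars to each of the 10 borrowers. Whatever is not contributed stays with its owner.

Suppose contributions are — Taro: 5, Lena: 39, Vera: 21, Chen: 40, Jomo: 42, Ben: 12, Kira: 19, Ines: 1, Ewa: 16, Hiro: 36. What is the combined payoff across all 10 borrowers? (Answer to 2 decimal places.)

2192.50 dollars

Total contributed: 5 + 39 + 21 + 40 + 42 + 12 + 19 + 1 + 16 + 36 = 231; total kept: 10 × 46 − 231 = 229.
The group guarantee fund pays out 0.85 × 10 × 231 = 1963.50 in aggregate.
Group total = 229 + 1963.50 = 2192.50.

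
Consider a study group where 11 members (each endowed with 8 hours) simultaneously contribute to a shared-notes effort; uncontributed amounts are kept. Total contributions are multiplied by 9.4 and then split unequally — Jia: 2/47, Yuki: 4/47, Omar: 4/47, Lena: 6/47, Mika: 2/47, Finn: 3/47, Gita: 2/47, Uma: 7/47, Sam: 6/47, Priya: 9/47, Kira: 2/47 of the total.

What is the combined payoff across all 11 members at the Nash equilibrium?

A player with share s gets back 9.4·s per unit contributed, so full contribution is dominant for anyone with s > 1/9.4 = 0.1064 and zero contribution is dominant for anyone below.
The shares above 0.1064 belong to Lena, Uma, Sam and Priya, contributing 8 each; the remaining 7 contribute 0. Total contributed: 32.
The shared-notes effort pays out 9.4 × 32 = 300.80 in total (split across the unequal shares, but the aggregate is all that matters for the group sum).
The 7 free-riders keep 8 each, adding 56. Group total = 56 + 300.80 = 356.80.

356.80 hours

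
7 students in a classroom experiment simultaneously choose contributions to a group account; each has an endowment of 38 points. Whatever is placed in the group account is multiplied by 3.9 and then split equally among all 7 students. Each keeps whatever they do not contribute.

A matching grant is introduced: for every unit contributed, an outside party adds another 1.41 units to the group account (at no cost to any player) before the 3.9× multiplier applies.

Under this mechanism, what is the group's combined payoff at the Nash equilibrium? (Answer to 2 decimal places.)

2500.13 points

Under the mechanism each unit contributed yields 3.9 × 2.41 / 7 = 1.3427 back to its contributor per unit of net cost, which exceeds 1, making full contribution the dominant choice for everyone.
At the Nash equilibrium everyone contributes 38. Group total payoff = 3.9 × 2.41 × 266 = 2500.13.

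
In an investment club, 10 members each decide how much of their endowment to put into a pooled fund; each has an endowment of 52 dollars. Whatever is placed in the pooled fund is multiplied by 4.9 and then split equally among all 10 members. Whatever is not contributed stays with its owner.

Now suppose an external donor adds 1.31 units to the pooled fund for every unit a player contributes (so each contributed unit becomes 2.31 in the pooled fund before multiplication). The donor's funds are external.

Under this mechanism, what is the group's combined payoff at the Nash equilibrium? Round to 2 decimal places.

5885.88 dollars

The effective private return per unit is now 4.9 × 2.31 / 10 = 1.1319 > 1, so every player's dominant strategy flips to full contribution.
At the Nash equilibrium everyone contributes 52. Group total payoff = 4.9 × 2.31 × 520 = 5885.88.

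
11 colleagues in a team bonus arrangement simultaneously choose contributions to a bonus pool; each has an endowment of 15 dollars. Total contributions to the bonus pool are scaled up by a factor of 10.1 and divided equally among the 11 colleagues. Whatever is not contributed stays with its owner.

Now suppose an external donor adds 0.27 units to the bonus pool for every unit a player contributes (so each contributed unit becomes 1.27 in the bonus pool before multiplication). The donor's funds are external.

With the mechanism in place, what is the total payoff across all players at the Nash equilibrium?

Under the mechanism each unit contributed yields 10.1 × 1.27 / 11 = 1.1661 back to its contributor per unit of net cost, which exceeds 1, making full contribution the dominant choice for everyone.
At the Nash equilibrium everyone contributes 15. Group total payoff = 10.1 × 1.27 × 165 = 2116.46.

2116.46 dollars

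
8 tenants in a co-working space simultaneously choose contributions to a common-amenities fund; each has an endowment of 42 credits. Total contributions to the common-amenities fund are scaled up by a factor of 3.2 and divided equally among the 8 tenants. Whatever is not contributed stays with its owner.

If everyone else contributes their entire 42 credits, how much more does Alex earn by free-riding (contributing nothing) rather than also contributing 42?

25.20 credits

Switching from a contribution of 42 to 0 lets Alex keep an extra 42 credits, but lowers the common-amenities fund by 42, which costs Alex their own share of that drop: 3.2/8 × 42 = 16.80.
Net gain = 42 − 16.80 = 25.20. The private return per contributed unit (0.4000) is below 1, so free-riding is indeed the best response regardless of what the others do.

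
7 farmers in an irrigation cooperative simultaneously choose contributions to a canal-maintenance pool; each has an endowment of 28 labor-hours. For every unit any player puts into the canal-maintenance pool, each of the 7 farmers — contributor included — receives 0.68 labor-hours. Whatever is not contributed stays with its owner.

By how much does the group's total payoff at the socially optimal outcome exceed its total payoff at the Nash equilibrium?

736.96 labor-hours

The private return per contributed unit is 0.68 < 1, so contributing 0 is dominant for every player. At the Nash equilibrium everyone keeps their 28, and the group total is 7 × 28 = 196.
Each contributed unit returns 4.760 to the group as a whole (0.68 to each of 7 players), which exceeds 1, so the social optimum is full contribution: group total = 4.760 × 196 = 932.96.
Efficiency loss = 932.96 − 196 = 736.96.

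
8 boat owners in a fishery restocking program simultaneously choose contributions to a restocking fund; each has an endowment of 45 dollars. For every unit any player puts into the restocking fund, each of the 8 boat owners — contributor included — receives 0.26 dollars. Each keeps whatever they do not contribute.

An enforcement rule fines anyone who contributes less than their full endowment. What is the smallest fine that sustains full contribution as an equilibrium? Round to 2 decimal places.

Given the others contribute fully, the best deviation is to contribute 0 (any partial contribution still incurs the fine and gives up units whose private return 0.26 is below 1).
Deviating from 45 to 0 saves 45 dollars but forfeits the deviator's share of the drop in the restocking fund: 0.26 × 45 = 11.70.
So the deviation gain is 45 − 11.70 = 33.30, and the fine must be at least 33.30 dollars to wipe it out.

33.30 dollars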